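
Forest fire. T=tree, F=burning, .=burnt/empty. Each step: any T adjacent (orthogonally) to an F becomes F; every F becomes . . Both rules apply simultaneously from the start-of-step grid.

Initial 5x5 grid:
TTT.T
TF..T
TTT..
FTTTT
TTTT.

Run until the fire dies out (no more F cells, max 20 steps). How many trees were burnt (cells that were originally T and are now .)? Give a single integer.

Step 1: +6 fires, +2 burnt (F count now 6)
Step 2: +5 fires, +6 burnt (F count now 5)
Step 3: +2 fires, +5 burnt (F count now 2)
Step 4: +2 fires, +2 burnt (F count now 2)
Step 5: +0 fires, +2 burnt (F count now 0)
Fire out after step 5
Initially T: 17, now '.': 23
Total burnt (originally-T cells now '.'): 15

Answer: 15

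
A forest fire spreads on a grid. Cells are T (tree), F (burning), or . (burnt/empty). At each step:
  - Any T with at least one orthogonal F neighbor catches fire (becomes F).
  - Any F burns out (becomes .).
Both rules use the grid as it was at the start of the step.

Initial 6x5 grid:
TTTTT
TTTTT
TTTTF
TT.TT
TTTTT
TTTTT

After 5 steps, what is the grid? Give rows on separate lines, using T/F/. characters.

Step 1: 3 trees catch fire, 1 burn out
  TTTTT
  TTTTF
  TTTF.
  TT.TF
  TTTTT
  TTTTT
Step 2: 5 trees catch fire, 3 burn out
  TTTTF
  TTTF.
  TTF..
  TT.F.
  TTTTF
  TTTTT
Step 3: 5 trees catch fire, 5 burn out
  TTTF.
  TTF..
  TF...
  TT...
  TTTF.
  TTTTF
Step 4: 6 trees catch fire, 5 burn out
  TTF..
  TF...
  F....
  TF...
  TTF..
  TTTF.
Step 5: 5 trees catch fire, 6 burn out
  TF...
  F....
  .....
  F....
  TF...
  TTF..

TF...
F....
.....
F....
TF...
TTF..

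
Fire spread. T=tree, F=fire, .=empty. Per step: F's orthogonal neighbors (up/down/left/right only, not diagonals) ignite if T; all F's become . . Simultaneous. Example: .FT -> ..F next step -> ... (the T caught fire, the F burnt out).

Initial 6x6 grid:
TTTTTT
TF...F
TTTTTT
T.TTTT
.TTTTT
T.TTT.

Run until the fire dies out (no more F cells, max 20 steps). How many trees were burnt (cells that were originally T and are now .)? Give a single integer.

Step 1: +5 fires, +2 burnt (F count now 5)
Step 2: +7 fires, +5 burnt (F count now 7)
Step 3: +6 fires, +7 burnt (F count now 6)
Step 4: +3 fires, +6 burnt (F count now 3)
Step 5: +4 fires, +3 burnt (F count now 4)
Step 6: +1 fires, +4 burnt (F count now 1)
Step 7: +0 fires, +1 burnt (F count now 0)
Fire out after step 7
Initially T: 27, now '.': 35
Total burnt (originally-T cells now '.'): 26

Answer: 26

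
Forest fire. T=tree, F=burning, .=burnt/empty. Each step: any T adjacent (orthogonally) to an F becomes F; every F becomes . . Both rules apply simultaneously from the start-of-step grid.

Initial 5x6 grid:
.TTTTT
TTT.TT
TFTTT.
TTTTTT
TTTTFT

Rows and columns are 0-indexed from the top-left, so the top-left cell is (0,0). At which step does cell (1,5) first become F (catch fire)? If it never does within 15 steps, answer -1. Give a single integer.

Step 1: cell (1,5)='T' (+7 fires, +2 burnt)
Step 2: cell (1,5)='T' (+11 fires, +7 burnt)
Step 3: cell (1,5)='T' (+3 fires, +11 burnt)
Step 4: cell (1,5)='F' (+3 fires, +3 burnt)
  -> target ignites at step 4
Step 5: cell (1,5)='.' (+1 fires, +3 burnt)
Step 6: cell (1,5)='.' (+0 fires, +1 burnt)
  fire out at step 6

4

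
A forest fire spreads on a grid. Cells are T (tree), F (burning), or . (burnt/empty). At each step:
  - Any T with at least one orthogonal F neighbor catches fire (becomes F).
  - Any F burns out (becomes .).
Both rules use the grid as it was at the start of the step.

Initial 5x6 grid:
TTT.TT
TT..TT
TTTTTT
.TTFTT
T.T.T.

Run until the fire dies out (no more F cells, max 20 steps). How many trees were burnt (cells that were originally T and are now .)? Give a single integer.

Answer: 21

Derivation:
Step 1: +3 fires, +1 burnt (F count now 3)
Step 2: +6 fires, +3 burnt (F count now 6)
Step 3: +3 fires, +6 burnt (F count now 3)
Step 4: +4 fires, +3 burnt (F count now 4)
Step 5: +3 fires, +4 burnt (F count now 3)
Step 6: +2 fires, +3 burnt (F count now 2)
Step 7: +0 fires, +2 burnt (F count now 0)
Fire out after step 7
Initially T: 22, now '.': 29
Total burnt (originally-T cells now '.'): 21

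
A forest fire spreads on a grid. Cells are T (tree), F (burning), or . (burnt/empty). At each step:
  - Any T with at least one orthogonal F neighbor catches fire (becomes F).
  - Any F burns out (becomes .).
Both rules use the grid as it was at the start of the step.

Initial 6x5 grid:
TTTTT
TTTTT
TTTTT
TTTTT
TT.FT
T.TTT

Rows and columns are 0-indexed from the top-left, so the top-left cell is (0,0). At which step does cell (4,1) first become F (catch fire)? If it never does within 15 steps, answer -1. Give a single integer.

Step 1: cell (4,1)='T' (+3 fires, +1 burnt)
Step 2: cell (4,1)='T' (+5 fires, +3 burnt)
Step 3: cell (4,1)='T' (+4 fires, +5 burnt)
Step 4: cell (4,1)='F' (+6 fires, +4 burnt)
  -> target ignites at step 4
Step 5: cell (4,1)='.' (+5 fires, +6 burnt)
Step 6: cell (4,1)='.' (+3 fires, +5 burnt)
Step 7: cell (4,1)='.' (+1 fires, +3 burnt)
Step 8: cell (4,1)='.' (+0 fires, +1 burnt)
  fire out at step 8

4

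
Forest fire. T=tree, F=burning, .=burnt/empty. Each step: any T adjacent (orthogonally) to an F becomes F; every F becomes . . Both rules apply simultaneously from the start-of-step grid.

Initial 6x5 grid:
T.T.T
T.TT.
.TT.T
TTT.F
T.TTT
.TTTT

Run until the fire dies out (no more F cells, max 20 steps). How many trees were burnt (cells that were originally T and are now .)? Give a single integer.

Answer: 17

Derivation:
Step 1: +2 fires, +1 burnt (F count now 2)
Step 2: +2 fires, +2 burnt (F count now 2)
Step 3: +2 fires, +2 burnt (F count now 2)
Step 4: +2 fires, +2 burnt (F count now 2)
Step 5: +3 fires, +2 burnt (F count now 3)
Step 6: +3 fires, +3 burnt (F count now 3)
Step 7: +3 fires, +3 burnt (F count now 3)
Step 8: +0 fires, +3 burnt (F count now 0)
Fire out after step 8
Initially T: 20, now '.': 27
Total burnt (originally-T cells now '.'): 17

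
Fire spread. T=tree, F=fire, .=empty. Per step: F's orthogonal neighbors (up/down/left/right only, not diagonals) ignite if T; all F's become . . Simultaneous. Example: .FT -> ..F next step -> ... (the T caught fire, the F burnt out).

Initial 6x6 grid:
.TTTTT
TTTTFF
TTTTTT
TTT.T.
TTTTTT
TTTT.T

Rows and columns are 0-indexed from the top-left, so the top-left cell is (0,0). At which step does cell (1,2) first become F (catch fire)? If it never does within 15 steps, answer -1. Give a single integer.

Step 1: cell (1,2)='T' (+5 fires, +2 burnt)
Step 2: cell (1,2)='F' (+4 fires, +5 burnt)
  -> target ignites at step 2
Step 3: cell (1,2)='.' (+4 fires, +4 burnt)
Step 4: cell (1,2)='.' (+6 fires, +4 burnt)
Step 5: cell (1,2)='.' (+5 fires, +6 burnt)
Step 6: cell (1,2)='.' (+3 fires, +5 burnt)
Step 7: cell (1,2)='.' (+2 fires, +3 burnt)
Step 8: cell (1,2)='.' (+1 fires, +2 burnt)
Step 9: cell (1,2)='.' (+0 fires, +1 burnt)
  fire out at step 9

2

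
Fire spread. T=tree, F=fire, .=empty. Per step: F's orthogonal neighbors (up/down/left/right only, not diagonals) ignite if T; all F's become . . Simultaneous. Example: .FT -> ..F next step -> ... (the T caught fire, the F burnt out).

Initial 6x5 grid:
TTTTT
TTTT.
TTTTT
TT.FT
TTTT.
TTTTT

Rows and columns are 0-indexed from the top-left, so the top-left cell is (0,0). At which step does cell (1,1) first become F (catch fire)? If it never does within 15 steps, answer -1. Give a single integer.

Step 1: cell (1,1)='T' (+3 fires, +1 burnt)
Step 2: cell (1,1)='T' (+5 fires, +3 burnt)
Step 3: cell (1,1)='T' (+6 fires, +5 burnt)
Step 4: cell (1,1)='F' (+7 fires, +6 burnt)
  -> target ignites at step 4
Step 5: cell (1,1)='.' (+4 fires, +7 burnt)
Step 6: cell (1,1)='.' (+1 fires, +4 burnt)
Step 7: cell (1,1)='.' (+0 fires, +1 burnt)
  fire out at step 7

4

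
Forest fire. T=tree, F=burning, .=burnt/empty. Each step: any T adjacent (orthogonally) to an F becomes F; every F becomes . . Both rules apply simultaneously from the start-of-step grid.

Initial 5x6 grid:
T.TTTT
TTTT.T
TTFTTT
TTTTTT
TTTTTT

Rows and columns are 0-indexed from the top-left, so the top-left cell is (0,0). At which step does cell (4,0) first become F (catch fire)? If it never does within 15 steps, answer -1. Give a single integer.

Step 1: cell (4,0)='T' (+4 fires, +1 burnt)
Step 2: cell (4,0)='T' (+8 fires, +4 burnt)
Step 3: cell (4,0)='T' (+7 fires, +8 burnt)
Step 4: cell (4,0)='F' (+6 fires, +7 burnt)
  -> target ignites at step 4
Step 5: cell (4,0)='.' (+2 fires, +6 burnt)
Step 6: cell (4,0)='.' (+0 fires, +2 burnt)
  fire out at step 6

4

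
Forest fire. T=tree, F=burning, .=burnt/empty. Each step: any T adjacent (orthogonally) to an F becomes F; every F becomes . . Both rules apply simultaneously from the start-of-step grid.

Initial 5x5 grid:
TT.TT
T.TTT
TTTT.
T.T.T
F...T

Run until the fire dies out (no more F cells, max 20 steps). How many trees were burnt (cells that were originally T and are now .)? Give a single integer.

Step 1: +1 fires, +1 burnt (F count now 1)
Step 2: +1 fires, +1 burnt (F count now 1)
Step 3: +2 fires, +1 burnt (F count now 2)
Step 4: +2 fires, +2 burnt (F count now 2)
Step 5: +4 fires, +2 burnt (F count now 4)
Step 6: +1 fires, +4 burnt (F count now 1)
Step 7: +2 fires, +1 burnt (F count now 2)
Step 8: +1 fires, +2 burnt (F count now 1)
Step 9: +0 fires, +1 burnt (F count now 0)
Fire out after step 9
Initially T: 16, now '.': 23
Total burnt (originally-T cells now '.'): 14

Answer: 14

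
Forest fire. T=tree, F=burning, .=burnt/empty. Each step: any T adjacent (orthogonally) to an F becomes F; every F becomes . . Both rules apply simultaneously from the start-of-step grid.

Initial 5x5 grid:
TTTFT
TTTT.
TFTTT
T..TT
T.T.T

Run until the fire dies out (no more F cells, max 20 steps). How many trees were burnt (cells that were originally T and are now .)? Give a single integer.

Step 1: +6 fires, +2 burnt (F count now 6)
Step 2: +5 fires, +6 burnt (F count now 5)
Step 3: +4 fires, +5 burnt (F count now 4)
Step 4: +1 fires, +4 burnt (F count now 1)
Step 5: +1 fires, +1 burnt (F count now 1)
Step 6: +0 fires, +1 burnt (F count now 0)
Fire out after step 6
Initially T: 18, now '.': 24
Total burnt (originally-T cells now '.'): 17

Answer: 17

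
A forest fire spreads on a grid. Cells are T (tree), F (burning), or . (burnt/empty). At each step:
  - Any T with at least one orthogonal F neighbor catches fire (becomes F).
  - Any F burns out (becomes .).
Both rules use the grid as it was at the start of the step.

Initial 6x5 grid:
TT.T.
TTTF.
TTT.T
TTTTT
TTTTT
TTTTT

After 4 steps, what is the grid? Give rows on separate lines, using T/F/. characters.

Step 1: 2 trees catch fire, 1 burn out
  TT.F.
  TTF..
  TTT.T
  TTTTT
  TTTTT
  TTTTT
Step 2: 2 trees catch fire, 2 burn out
  TT...
  TF...
  TTF.T
  TTTTT
  TTTTT
  TTTTT
Step 3: 4 trees catch fire, 2 burn out
  TF...
  F....
  TF..T
  TTFTT
  TTTTT
  TTTTT
Step 4: 5 trees catch fire, 4 burn out
  F....
  .....
  F...T
  TF.FT
  TTFTT
  TTTTT

F....
.....
F...T
TF.FT
TTFTT
TTTTT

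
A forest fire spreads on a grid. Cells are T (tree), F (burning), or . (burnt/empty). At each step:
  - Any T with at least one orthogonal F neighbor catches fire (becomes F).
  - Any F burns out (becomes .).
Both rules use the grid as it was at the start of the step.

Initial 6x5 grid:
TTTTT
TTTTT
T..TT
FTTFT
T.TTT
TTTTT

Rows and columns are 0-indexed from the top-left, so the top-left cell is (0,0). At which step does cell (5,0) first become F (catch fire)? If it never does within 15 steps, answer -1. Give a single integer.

Step 1: cell (5,0)='T' (+7 fires, +2 burnt)
Step 2: cell (5,0)='F' (+7 fires, +7 burnt)
  -> target ignites at step 2
Step 3: cell (5,0)='.' (+8 fires, +7 burnt)
Step 4: cell (5,0)='.' (+3 fires, +8 burnt)
Step 5: cell (5,0)='.' (+0 fires, +3 burnt)
  fire out at step 5

2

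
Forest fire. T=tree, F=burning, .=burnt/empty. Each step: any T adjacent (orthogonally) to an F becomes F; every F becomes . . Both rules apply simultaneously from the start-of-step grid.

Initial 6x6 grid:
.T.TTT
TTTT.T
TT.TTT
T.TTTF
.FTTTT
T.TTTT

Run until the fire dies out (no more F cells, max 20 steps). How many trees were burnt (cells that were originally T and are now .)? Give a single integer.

Step 1: +4 fires, +2 burnt (F count now 4)
Step 2: +8 fires, +4 burnt (F count now 8)
Step 3: +4 fires, +8 burnt (F count now 4)
Step 4: +2 fires, +4 burnt (F count now 2)
Step 5: +2 fires, +2 burnt (F count now 2)
Step 6: +1 fires, +2 burnt (F count now 1)
Step 7: +3 fires, +1 burnt (F count now 3)
Step 8: +1 fires, +3 burnt (F count now 1)
Step 9: +1 fires, +1 burnt (F count now 1)
Step 10: +0 fires, +1 burnt (F count now 0)
Fire out after step 10
Initially T: 27, now '.': 35
Total burnt (originally-T cells now '.'): 26

Answer: 26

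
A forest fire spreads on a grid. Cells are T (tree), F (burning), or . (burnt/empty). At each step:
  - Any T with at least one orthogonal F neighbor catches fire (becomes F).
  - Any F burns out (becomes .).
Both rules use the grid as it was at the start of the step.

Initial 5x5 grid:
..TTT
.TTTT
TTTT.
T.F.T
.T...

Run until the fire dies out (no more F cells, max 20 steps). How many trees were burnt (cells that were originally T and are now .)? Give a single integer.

Step 1: +1 fires, +1 burnt (F count now 1)
Step 2: +3 fires, +1 burnt (F count now 3)
Step 3: +4 fires, +3 burnt (F count now 4)
Step 4: +3 fires, +4 burnt (F count now 3)
Step 5: +1 fires, +3 burnt (F count now 1)
Step 6: +0 fires, +1 burnt (F count now 0)
Fire out after step 6
Initially T: 14, now '.': 23
Total burnt (originally-T cells now '.'): 12

Answer: 12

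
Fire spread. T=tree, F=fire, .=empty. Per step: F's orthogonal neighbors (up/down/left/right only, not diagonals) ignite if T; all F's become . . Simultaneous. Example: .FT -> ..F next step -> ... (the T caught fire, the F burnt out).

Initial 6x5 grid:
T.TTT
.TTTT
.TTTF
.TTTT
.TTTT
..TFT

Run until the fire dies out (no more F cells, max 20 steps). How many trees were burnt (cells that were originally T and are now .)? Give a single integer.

Answer: 20

Derivation:
Step 1: +6 fires, +2 burnt (F count now 6)
Step 2: +6 fires, +6 burnt (F count now 6)
Step 3: +5 fires, +6 burnt (F count now 5)
Step 4: +3 fires, +5 burnt (F count now 3)
Step 5: +0 fires, +3 burnt (F count now 0)
Fire out after step 5
Initially T: 21, now '.': 29
Total burnt (originally-T cells now '.'): 20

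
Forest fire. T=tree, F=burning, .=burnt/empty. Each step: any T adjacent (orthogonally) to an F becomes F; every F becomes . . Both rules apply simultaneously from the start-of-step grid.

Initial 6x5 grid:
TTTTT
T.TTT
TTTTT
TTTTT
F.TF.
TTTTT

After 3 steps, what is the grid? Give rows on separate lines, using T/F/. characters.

Step 1: 5 trees catch fire, 2 burn out
  TTTTT
  T.TTT
  TTTTT
  FTTFT
  ..F..
  FTTFT
Step 2: 8 trees catch fire, 5 burn out
  TTTTT
  T.TTT
  FTTFT
  .FF.F
  .....
  .FF.F
Step 3: 5 trees catch fire, 8 burn out
  TTTTT
  F.TFT
  .FF.F
  .....
  .....
  .....

TTTTT
F.TFT
.FF.F
.....
.....
.....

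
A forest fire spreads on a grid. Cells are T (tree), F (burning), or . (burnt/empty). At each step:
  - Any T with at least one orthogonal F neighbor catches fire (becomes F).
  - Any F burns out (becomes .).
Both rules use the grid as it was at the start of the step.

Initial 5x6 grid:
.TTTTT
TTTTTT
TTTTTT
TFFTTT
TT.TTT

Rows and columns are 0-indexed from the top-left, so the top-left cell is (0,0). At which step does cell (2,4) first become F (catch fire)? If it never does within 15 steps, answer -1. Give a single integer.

Step 1: cell (2,4)='T' (+5 fires, +2 burnt)
Step 2: cell (2,4)='T' (+7 fires, +5 burnt)
Step 3: cell (2,4)='F' (+7 fires, +7 burnt)
  -> target ignites at step 3
Step 4: cell (2,4)='.' (+4 fires, +7 burnt)
Step 5: cell (2,4)='.' (+2 fires, +4 burnt)
Step 6: cell (2,4)='.' (+1 fires, +2 burnt)
Step 7: cell (2,4)='.' (+0 fires, +1 burnt)
  fire out at step 7

3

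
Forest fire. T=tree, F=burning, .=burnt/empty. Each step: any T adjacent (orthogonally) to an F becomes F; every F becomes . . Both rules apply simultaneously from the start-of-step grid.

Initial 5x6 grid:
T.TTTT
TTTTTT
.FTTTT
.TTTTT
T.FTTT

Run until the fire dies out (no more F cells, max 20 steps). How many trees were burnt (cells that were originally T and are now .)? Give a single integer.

Answer: 23

Derivation:
Step 1: +5 fires, +2 burnt (F count now 5)
Step 2: +5 fires, +5 burnt (F count now 5)
Step 3: +6 fires, +5 burnt (F count now 6)
Step 4: +4 fires, +6 burnt (F count now 4)
Step 5: +2 fires, +4 burnt (F count now 2)
Step 6: +1 fires, +2 burnt (F count now 1)
Step 7: +0 fires, +1 burnt (F count now 0)
Fire out after step 7
Initially T: 24, now '.': 29
Total burnt (originally-T cells now '.'): 23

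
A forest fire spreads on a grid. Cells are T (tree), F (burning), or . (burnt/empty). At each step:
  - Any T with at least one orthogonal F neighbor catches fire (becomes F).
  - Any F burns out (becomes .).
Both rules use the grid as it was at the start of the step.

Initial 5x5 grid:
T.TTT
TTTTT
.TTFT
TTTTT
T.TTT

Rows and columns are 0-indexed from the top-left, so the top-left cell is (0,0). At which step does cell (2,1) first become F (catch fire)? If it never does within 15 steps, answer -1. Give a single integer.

Step 1: cell (2,1)='T' (+4 fires, +1 burnt)
Step 2: cell (2,1)='F' (+7 fires, +4 burnt)
  -> target ignites at step 2
Step 3: cell (2,1)='.' (+6 fires, +7 burnt)
Step 4: cell (2,1)='.' (+2 fires, +6 burnt)
Step 5: cell (2,1)='.' (+2 fires, +2 burnt)
Step 6: cell (2,1)='.' (+0 fires, +2 burnt)
  fire out at step 6

2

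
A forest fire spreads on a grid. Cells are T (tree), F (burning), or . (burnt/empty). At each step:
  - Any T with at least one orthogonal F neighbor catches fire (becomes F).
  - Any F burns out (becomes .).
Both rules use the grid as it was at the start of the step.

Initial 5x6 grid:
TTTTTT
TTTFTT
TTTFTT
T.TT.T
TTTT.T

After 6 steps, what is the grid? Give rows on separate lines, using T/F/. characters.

Step 1: 6 trees catch fire, 2 burn out
  TTTFTT
  TTF.FT
  TTF.FT
  T.TF.T
  TTTT.T
Step 2: 8 trees catch fire, 6 burn out
  TTF.FT
  TF...F
  TF...F
  T.F..T
  TTTF.T
Step 3: 6 trees catch fire, 8 burn out
  TF...F
  F.....
  F.....
  T....F
  TTF..T
Step 4: 4 trees catch fire, 6 burn out
  F.....
  ......
  ......
  F.....
  TF...F
Step 5: 1 trees catch fire, 4 burn out
  ......
  ......
  ......
  ......
  F.....
Step 6: 0 trees catch fire, 1 burn out
  ......
  ......
  ......
  ......
  ......

......
......
......
......
......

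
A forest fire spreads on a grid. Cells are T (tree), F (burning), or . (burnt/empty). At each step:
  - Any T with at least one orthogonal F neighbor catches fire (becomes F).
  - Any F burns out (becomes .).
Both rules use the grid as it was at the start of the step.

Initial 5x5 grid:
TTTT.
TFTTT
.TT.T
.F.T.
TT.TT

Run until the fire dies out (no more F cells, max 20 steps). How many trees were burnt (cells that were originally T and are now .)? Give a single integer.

Step 1: +5 fires, +2 burnt (F count now 5)
Step 2: +5 fires, +5 burnt (F count now 5)
Step 3: +2 fires, +5 burnt (F count now 2)
Step 4: +1 fires, +2 burnt (F count now 1)
Step 5: +0 fires, +1 burnt (F count now 0)
Fire out after step 5
Initially T: 16, now '.': 22
Total burnt (originally-T cells now '.'): 13

Answer: 13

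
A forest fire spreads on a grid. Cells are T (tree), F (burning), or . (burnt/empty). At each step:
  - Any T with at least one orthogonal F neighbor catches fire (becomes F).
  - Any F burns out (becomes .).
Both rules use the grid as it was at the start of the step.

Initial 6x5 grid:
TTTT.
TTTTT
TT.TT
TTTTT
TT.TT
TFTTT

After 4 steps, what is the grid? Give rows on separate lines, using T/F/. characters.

Step 1: 3 trees catch fire, 1 burn out
  TTTT.
  TTTTT
  TT.TT
  TTTTT
  TF.TT
  F.FTT
Step 2: 3 trees catch fire, 3 burn out
  TTTT.
  TTTTT
  TT.TT
  TFTTT
  F..TT
  ...FT
Step 3: 5 trees catch fire, 3 burn out
  TTTT.
  TTTTT
  TF.TT
  F.FTT
  ...FT
  ....F
Step 4: 4 trees catch fire, 5 burn out
  TTTT.
  TFTTT
  F..TT
  ...FT
  ....F
  .....

TTTT.
TFTTT
F..TT
...FT
....F
.....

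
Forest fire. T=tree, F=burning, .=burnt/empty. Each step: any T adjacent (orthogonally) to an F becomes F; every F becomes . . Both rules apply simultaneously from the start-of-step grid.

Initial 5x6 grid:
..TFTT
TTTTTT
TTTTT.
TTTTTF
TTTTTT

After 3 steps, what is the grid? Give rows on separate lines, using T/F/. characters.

Step 1: 5 trees catch fire, 2 burn out
  ..F.FT
  TTTFTT
  TTTTT.
  TTTTF.
  TTTTTF
Step 2: 7 trees catch fire, 5 burn out
  .....F
  TTF.FT
  TTTFF.
  TTTF..
  TTTTF.
Step 3: 5 trees catch fire, 7 burn out
  ......
  TF...F
  TTF...
  TTF...
  TTTF..

......
TF...F
TTF...
TTF...
TTTF..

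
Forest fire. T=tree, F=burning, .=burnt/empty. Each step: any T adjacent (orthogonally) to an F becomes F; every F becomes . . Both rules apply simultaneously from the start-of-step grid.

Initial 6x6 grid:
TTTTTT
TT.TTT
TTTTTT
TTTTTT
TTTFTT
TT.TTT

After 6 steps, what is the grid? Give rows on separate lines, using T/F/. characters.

Step 1: 4 trees catch fire, 1 burn out
  TTTTTT
  TT.TTT
  TTTTTT
  TTTFTT
  TTF.FT
  TT.FTT
Step 2: 6 trees catch fire, 4 burn out
  TTTTTT
  TT.TTT
  TTTFTT
  TTF.FT
  TF...F
  TT..FT
Step 3: 8 trees catch fire, 6 burn out
  TTTTTT
  TT.FTT
  TTF.FT
  TF...F
  F.....
  TF...F
Step 4: 6 trees catch fire, 8 burn out
  TTTFTT
  TT..FT
  TF...F
  F.....
  ......
  F.....
Step 5: 5 trees catch fire, 6 burn out
  TTF.FT
  TF...F
  F.....
  ......
  ......
  ......
Step 6: 3 trees catch fire, 5 burn out
  TF...F
  F.....
  ......
  ......
  ......
  ......

TF...F
F.....
......
......
......
......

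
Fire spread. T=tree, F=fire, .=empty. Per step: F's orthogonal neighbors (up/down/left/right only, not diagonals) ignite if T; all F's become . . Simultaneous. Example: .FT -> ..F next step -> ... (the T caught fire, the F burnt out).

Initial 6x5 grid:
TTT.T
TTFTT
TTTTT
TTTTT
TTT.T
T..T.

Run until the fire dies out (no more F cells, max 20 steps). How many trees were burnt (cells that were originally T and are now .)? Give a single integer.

Step 1: +4 fires, +1 burnt (F count now 4)
Step 2: +6 fires, +4 burnt (F count now 6)
Step 3: +7 fires, +6 burnt (F count now 7)
Step 4: +3 fires, +7 burnt (F count now 3)
Step 5: +2 fires, +3 burnt (F count now 2)
Step 6: +1 fires, +2 burnt (F count now 1)
Step 7: +0 fires, +1 burnt (F count now 0)
Fire out after step 7
Initially T: 24, now '.': 29
Total burnt (originally-T cells now '.'): 23

Answer: 23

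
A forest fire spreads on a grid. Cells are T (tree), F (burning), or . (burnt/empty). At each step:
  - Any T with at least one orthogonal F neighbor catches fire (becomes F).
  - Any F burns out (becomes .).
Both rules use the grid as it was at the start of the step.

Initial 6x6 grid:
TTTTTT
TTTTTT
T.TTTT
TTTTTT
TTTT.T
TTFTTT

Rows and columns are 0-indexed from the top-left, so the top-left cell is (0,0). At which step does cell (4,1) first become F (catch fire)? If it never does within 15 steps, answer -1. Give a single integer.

Step 1: cell (4,1)='T' (+3 fires, +1 burnt)
Step 2: cell (4,1)='F' (+5 fires, +3 burnt)
  -> target ignites at step 2
Step 3: cell (4,1)='.' (+5 fires, +5 burnt)
Step 4: cell (4,1)='.' (+5 fires, +5 burnt)
Step 5: cell (4,1)='.' (+6 fires, +5 burnt)
Step 6: cell (4,1)='.' (+5 fires, +6 burnt)
Step 7: cell (4,1)='.' (+3 fires, +5 burnt)
Step 8: cell (4,1)='.' (+1 fires, +3 burnt)
Step 9: cell (4,1)='.' (+0 fires, +1 burnt)
  fire out at step 9

2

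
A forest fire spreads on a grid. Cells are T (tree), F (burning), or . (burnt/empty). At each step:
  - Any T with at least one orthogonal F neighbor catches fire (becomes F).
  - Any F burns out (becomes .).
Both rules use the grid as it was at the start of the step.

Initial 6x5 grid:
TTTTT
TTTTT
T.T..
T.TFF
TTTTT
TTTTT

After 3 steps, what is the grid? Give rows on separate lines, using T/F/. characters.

Step 1: 3 trees catch fire, 2 burn out
  TTTTT
  TTTTT
  T.T..
  T.F..
  TTTFF
  TTTTT
Step 2: 4 trees catch fire, 3 burn out
  TTTTT
  TTTTT
  T.F..
  T....
  TTF..
  TTTFF
Step 3: 3 trees catch fire, 4 burn out
  TTTTT
  TTFTT
  T....
  T....
  TF...
  TTF..

TTTTT
TTFTT
T....
T....
TF...
TTF..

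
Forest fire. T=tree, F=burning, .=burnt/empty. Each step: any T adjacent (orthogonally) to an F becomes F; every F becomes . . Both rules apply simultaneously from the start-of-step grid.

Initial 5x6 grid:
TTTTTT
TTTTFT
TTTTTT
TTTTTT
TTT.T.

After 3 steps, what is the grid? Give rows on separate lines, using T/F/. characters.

Step 1: 4 trees catch fire, 1 burn out
  TTTTFT
  TTTF.F
  TTTTFT
  TTTTTT
  TTT.T.
Step 2: 6 trees catch fire, 4 burn out
  TTTF.F
  TTF...
  TTTF.F
  TTTTFT
  TTT.T.
Step 3: 6 trees catch fire, 6 burn out
  TTF...
  TF....
  TTF...
  TTTF.F
  TTT.F.

TTF...
TF....
TTF...
TTTF.F
TTT.F.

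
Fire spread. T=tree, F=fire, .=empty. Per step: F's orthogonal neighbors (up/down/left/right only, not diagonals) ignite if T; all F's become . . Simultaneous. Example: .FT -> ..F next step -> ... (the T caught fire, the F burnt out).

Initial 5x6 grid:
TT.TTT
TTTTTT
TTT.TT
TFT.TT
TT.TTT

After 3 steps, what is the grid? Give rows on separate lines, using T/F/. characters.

Step 1: 4 trees catch fire, 1 burn out
  TT.TTT
  TTTTTT
  TFT.TT
  F.F.TT
  TF.TTT
Step 2: 4 trees catch fire, 4 burn out
  TT.TTT
  TFTTTT
  F.F.TT
  ....TT
  F..TTT
Step 3: 3 trees catch fire, 4 burn out
  TF.TTT
  F.FTTT
  ....TT
  ....TT
  ...TTT

TF.TTT
F.FTTT
....TT
....TT
...TTT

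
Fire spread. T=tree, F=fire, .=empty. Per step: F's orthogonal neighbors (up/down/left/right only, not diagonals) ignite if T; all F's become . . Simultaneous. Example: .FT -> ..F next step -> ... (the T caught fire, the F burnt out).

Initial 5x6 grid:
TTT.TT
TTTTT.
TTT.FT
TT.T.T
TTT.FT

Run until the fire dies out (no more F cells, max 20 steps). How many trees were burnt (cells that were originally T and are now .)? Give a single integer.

Step 1: +3 fires, +2 burnt (F count now 3)
Step 2: +3 fires, +3 burnt (F count now 3)
Step 3: +2 fires, +3 burnt (F count now 2)
Step 4: +3 fires, +2 burnt (F count now 3)
Step 5: +3 fires, +3 burnt (F count now 3)
Step 6: +3 fires, +3 burnt (F count now 3)
Step 7: +2 fires, +3 burnt (F count now 2)
Step 8: +2 fires, +2 burnt (F count now 2)
Step 9: +0 fires, +2 burnt (F count now 0)
Fire out after step 9
Initially T: 22, now '.': 29
Total burnt (originally-T cells now '.'): 21

Answer: 21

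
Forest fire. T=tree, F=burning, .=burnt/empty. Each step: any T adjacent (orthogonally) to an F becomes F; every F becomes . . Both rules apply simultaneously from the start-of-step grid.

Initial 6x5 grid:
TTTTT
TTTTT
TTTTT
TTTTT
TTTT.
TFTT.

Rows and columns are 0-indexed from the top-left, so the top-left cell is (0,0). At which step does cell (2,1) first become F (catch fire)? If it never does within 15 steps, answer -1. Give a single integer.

Step 1: cell (2,1)='T' (+3 fires, +1 burnt)
Step 2: cell (2,1)='T' (+4 fires, +3 burnt)
Step 3: cell (2,1)='F' (+4 fires, +4 burnt)
  -> target ignites at step 3
Step 4: cell (2,1)='.' (+4 fires, +4 burnt)
Step 5: cell (2,1)='.' (+5 fires, +4 burnt)
Step 6: cell (2,1)='.' (+4 fires, +5 burnt)
Step 7: cell (2,1)='.' (+2 fires, +4 burnt)
Step 8: cell (2,1)='.' (+1 fires, +2 burnt)
Step 9: cell (2,1)='.' (+0 fires, +1 burnt)
  fire out at step 9

3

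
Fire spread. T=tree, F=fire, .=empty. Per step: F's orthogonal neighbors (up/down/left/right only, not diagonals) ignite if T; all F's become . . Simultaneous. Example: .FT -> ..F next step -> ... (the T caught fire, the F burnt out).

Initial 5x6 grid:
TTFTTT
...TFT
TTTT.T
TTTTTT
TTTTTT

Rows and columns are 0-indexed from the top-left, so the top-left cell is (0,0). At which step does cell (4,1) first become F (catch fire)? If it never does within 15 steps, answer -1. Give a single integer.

Step 1: cell (4,1)='T' (+5 fires, +2 burnt)
Step 2: cell (4,1)='T' (+4 fires, +5 burnt)
Step 3: cell (4,1)='T' (+3 fires, +4 burnt)
Step 4: cell (4,1)='T' (+5 fires, +3 burnt)
Step 5: cell (4,1)='T' (+4 fires, +5 burnt)
Step 6: cell (4,1)='F' (+2 fires, +4 burnt)
  -> target ignites at step 6
Step 7: cell (4,1)='.' (+1 fires, +2 burnt)
Step 8: cell (4,1)='.' (+0 fires, +1 burnt)
  fire out at step 8

6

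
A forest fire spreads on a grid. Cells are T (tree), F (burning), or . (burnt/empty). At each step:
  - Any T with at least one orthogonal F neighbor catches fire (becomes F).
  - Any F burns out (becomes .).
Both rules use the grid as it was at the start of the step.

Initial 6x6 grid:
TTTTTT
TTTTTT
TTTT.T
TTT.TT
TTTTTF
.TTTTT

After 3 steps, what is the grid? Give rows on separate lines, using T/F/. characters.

Step 1: 3 trees catch fire, 1 burn out
  TTTTTT
  TTTTTT
  TTTT.T
  TTT.TF
  TTTTF.
  .TTTTF
Step 2: 4 trees catch fire, 3 burn out
  TTTTTT
  TTTTTT
  TTTT.F
  TTT.F.
  TTTF..
  .TTTF.
Step 3: 3 trees catch fire, 4 burn out
  TTTTTT
  TTTTTF
  TTTT..
  TTT...
  TTF...
  .TTF..

TTTTTT
TTTTTF
TTTT..
TTT...
TTF...
.TTF..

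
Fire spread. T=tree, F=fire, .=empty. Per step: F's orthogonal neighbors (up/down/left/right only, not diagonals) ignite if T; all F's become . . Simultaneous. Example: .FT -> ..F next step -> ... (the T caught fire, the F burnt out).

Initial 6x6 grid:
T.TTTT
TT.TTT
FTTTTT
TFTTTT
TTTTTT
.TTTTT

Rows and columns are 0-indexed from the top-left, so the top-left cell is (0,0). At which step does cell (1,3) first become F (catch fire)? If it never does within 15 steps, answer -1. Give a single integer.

Step 1: cell (1,3)='T' (+5 fires, +2 burnt)
Step 2: cell (1,3)='T' (+7 fires, +5 burnt)
Step 3: cell (1,3)='T' (+4 fires, +7 burnt)
Step 4: cell (1,3)='F' (+5 fires, +4 burnt)
  -> target ignites at step 4
Step 5: cell (1,3)='.' (+5 fires, +5 burnt)
Step 6: cell (1,3)='.' (+4 fires, +5 burnt)
Step 7: cell (1,3)='.' (+1 fires, +4 burnt)
Step 8: cell (1,3)='.' (+0 fires, +1 burnt)
  fire out at step 8

4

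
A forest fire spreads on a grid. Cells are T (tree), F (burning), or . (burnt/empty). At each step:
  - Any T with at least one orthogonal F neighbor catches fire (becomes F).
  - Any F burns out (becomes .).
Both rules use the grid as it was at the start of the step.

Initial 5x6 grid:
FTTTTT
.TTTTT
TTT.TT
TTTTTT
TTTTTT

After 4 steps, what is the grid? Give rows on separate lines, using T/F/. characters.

Step 1: 1 trees catch fire, 1 burn out
  .FTTTT
  .TTTTT
  TTT.TT
  TTTTTT
  TTTTTT
Step 2: 2 trees catch fire, 1 burn out
  ..FTTT
  .FTTTT
  TTT.TT
  TTTTTT
  TTTTTT
Step 3: 3 trees catch fire, 2 burn out
  ...FTT
  ..FTTT
  TFT.TT
  TTTTTT
  TTTTTT
Step 4: 5 trees catch fire, 3 burn out
  ....FT
  ...FTT
  F.F.TT
  TFTTTT
  TTTTTT

....FT
...FTT
F.F.TT
TFTTTT
TTTTTT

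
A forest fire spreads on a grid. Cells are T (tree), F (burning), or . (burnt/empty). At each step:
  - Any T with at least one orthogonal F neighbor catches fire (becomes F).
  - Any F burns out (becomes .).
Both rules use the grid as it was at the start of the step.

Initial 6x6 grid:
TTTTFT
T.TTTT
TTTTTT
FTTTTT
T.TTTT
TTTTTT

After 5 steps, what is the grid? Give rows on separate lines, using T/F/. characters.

Step 1: 6 trees catch fire, 2 burn out
  TTTF.F
  T.TTFT
  FTTTTT
  .FTTTT
  F.TTTT
  TTTTTT
Step 2: 8 trees catch fire, 6 burn out
  TTF...
  F.TF.F
  .FTTFT
  ..FTTT
  ..TTTT
  FTTTTT
Step 3: 10 trees catch fire, 8 burn out
  FF....
  ..F...
  ..FF.F
  ...FFT
  ..FTTT
  .FTTTT
Step 4: 4 trees catch fire, 10 burn out
  ......
  ......
  ......
  .....F
  ...FFT
  ..FTTT
Step 5: 3 trees catch fire, 4 burn out
  ......
  ......
  ......
  ......
  .....F
  ...FFT

......
......
......
......
.....F
...FFT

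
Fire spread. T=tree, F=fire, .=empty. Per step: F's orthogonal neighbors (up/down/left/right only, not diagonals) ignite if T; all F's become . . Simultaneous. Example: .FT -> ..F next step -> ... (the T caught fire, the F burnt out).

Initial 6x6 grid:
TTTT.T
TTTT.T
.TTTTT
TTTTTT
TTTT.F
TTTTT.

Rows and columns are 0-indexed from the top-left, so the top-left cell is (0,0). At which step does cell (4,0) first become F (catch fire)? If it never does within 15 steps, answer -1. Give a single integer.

Step 1: cell (4,0)='T' (+1 fires, +1 burnt)
Step 2: cell (4,0)='T' (+2 fires, +1 burnt)
Step 3: cell (4,0)='T' (+3 fires, +2 burnt)
Step 4: cell (4,0)='T' (+4 fires, +3 burnt)
Step 5: cell (4,0)='T' (+5 fires, +4 burnt)
Step 6: cell (4,0)='T' (+7 fires, +5 burnt)
Step 7: cell (4,0)='F' (+4 fires, +7 burnt)
  -> target ignites at step 7
Step 8: cell (4,0)='.' (+3 fires, +4 burnt)
Step 9: cell (4,0)='.' (+1 fires, +3 burnt)
Step 10: cell (4,0)='.' (+0 fires, +1 burnt)
  fire out at step 10

7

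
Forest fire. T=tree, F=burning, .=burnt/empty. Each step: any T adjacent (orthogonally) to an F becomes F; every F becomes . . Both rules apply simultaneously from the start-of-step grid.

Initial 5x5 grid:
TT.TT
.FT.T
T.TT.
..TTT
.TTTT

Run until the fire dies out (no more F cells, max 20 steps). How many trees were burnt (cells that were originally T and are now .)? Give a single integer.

Step 1: +2 fires, +1 burnt (F count now 2)
Step 2: +2 fires, +2 burnt (F count now 2)
Step 3: +2 fires, +2 burnt (F count now 2)
Step 4: +2 fires, +2 burnt (F count now 2)
Step 5: +3 fires, +2 burnt (F count now 3)
Step 6: +1 fires, +3 burnt (F count now 1)
Step 7: +0 fires, +1 burnt (F count now 0)
Fire out after step 7
Initially T: 16, now '.': 21
Total burnt (originally-T cells now '.'): 12

Answer: 12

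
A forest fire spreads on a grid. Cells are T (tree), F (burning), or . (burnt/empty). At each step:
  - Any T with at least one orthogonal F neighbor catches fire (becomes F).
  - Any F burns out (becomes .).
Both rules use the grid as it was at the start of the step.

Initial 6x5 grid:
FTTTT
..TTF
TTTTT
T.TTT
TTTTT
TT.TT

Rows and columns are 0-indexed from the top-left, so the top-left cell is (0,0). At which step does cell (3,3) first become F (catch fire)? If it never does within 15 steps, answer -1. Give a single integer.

Step 1: cell (3,3)='T' (+4 fires, +2 burnt)
Step 2: cell (3,3)='T' (+5 fires, +4 burnt)
Step 3: cell (3,3)='F' (+3 fires, +5 burnt)
  -> target ignites at step 3
Step 4: cell (3,3)='.' (+4 fires, +3 burnt)
Step 5: cell (3,3)='.' (+3 fires, +4 burnt)
Step 6: cell (3,3)='.' (+2 fires, +3 burnt)
Step 7: cell (3,3)='.' (+2 fires, +2 burnt)
Step 8: cell (3,3)='.' (+1 fires, +2 burnt)
Step 9: cell (3,3)='.' (+0 fires, +1 burnt)
  fire out at step 9

3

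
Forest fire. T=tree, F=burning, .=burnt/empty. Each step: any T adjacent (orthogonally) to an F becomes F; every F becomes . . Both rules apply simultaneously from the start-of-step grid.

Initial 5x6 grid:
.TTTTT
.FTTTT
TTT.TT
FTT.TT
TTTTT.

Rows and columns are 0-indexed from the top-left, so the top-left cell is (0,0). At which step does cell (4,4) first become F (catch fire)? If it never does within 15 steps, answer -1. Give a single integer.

Step 1: cell (4,4)='T' (+6 fires, +2 burnt)
Step 2: cell (4,4)='T' (+5 fires, +6 burnt)
Step 3: cell (4,4)='T' (+3 fires, +5 burnt)
Step 4: cell (4,4)='T' (+4 fires, +3 burnt)
Step 5: cell (4,4)='F' (+4 fires, +4 burnt)
  -> target ignites at step 5
Step 6: cell (4,4)='.' (+1 fires, +4 burnt)
Step 7: cell (4,4)='.' (+0 fires, +1 burnt)
  fire out at step 7

5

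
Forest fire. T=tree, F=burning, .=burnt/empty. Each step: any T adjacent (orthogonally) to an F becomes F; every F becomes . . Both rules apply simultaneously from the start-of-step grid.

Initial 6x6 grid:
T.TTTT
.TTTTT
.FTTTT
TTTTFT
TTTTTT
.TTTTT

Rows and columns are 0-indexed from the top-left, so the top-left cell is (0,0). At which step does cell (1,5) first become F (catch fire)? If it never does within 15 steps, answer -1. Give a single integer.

Step 1: cell (1,5)='T' (+7 fires, +2 burnt)
Step 2: cell (1,5)='T' (+10 fires, +7 burnt)
Step 3: cell (1,5)='F' (+9 fires, +10 burnt)
  -> target ignites at step 3
Step 4: cell (1,5)='.' (+3 fires, +9 burnt)
Step 5: cell (1,5)='.' (+0 fires, +3 burnt)
  fire out at step 5

3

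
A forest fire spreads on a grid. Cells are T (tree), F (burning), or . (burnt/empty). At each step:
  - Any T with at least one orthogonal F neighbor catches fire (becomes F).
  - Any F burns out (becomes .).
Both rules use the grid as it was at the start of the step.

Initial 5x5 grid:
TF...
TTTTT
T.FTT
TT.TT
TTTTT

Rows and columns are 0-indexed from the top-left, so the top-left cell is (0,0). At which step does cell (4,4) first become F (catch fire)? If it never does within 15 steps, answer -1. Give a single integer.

Step 1: cell (4,4)='T' (+4 fires, +2 burnt)
Step 2: cell (4,4)='T' (+4 fires, +4 burnt)
Step 3: cell (4,4)='T' (+4 fires, +4 burnt)
Step 4: cell (4,4)='F' (+3 fires, +4 burnt)
  -> target ignites at step 4
Step 5: cell (4,4)='.' (+3 fires, +3 burnt)
Step 6: cell (4,4)='.' (+0 fires, +3 burnt)
  fire out at step 6

4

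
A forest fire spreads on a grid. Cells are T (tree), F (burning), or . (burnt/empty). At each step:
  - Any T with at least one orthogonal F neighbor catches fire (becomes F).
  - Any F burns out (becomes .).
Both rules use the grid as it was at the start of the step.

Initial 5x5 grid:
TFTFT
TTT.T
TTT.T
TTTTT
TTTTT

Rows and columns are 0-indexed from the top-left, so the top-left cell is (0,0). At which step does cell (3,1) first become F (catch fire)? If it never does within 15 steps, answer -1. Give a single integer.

Step 1: cell (3,1)='T' (+4 fires, +2 burnt)
Step 2: cell (3,1)='T' (+4 fires, +4 burnt)
Step 3: cell (3,1)='F' (+4 fires, +4 burnt)
  -> target ignites at step 3
Step 4: cell (3,1)='.' (+4 fires, +4 burnt)
Step 5: cell (3,1)='.' (+4 fires, +4 burnt)
Step 6: cell (3,1)='.' (+1 fires, +4 burnt)
Step 7: cell (3,1)='.' (+0 fires, +1 burnt)
  fire out at step 7

3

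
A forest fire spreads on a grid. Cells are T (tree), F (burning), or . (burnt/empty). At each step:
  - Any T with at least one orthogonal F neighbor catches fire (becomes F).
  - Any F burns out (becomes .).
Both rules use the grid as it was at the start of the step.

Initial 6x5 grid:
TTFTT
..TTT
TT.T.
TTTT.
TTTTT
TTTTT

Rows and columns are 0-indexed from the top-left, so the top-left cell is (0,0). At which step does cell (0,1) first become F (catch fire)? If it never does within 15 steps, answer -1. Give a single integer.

Step 1: cell (0,1)='F' (+3 fires, +1 burnt)
  -> target ignites at step 1
Step 2: cell (0,1)='.' (+3 fires, +3 burnt)
Step 3: cell (0,1)='.' (+2 fires, +3 burnt)
Step 4: cell (0,1)='.' (+1 fires, +2 burnt)
Step 5: cell (0,1)='.' (+2 fires, +1 burnt)
Step 6: cell (0,1)='.' (+4 fires, +2 burnt)
Step 7: cell (0,1)='.' (+5 fires, +4 burnt)
Step 8: cell (0,1)='.' (+3 fires, +5 burnt)
Step 9: cell (0,1)='.' (+1 fires, +3 burnt)
Step 10: cell (0,1)='.' (+0 fires, +1 burnt)
  fire out at step 10

1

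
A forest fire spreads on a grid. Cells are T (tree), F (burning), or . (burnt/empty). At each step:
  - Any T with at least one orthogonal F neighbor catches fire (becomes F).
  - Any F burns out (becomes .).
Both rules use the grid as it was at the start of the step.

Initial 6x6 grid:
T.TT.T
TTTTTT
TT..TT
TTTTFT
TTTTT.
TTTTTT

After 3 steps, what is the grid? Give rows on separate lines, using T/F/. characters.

Step 1: 4 trees catch fire, 1 burn out
  T.TT.T
  TTTTTT
  TT..FT
  TTTF.F
  TTTTF.
  TTTTTT
Step 2: 5 trees catch fire, 4 burn out
  T.TT.T
  TTTTFT
  TT...F
  TTF...
  TTTF..
  TTTTFT
Step 3: 6 trees catch fire, 5 burn out
  T.TT.T
  TTTF.F
  TT....
  TF....
  TTF...
  TTTF.F

T.TT.T
TTTF.F
TT....
TF....
TTF...
TTTF.F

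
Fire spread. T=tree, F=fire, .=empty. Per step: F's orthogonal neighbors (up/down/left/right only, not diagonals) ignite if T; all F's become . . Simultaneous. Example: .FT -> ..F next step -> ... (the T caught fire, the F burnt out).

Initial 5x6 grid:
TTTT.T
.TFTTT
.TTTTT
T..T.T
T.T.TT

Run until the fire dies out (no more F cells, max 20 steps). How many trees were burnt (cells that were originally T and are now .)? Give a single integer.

Answer: 18

Derivation:
Step 1: +4 fires, +1 burnt (F count now 4)
Step 2: +5 fires, +4 burnt (F count now 5)
Step 3: +4 fires, +5 burnt (F count now 4)
Step 4: +2 fires, +4 burnt (F count now 2)
Step 5: +1 fires, +2 burnt (F count now 1)
Step 6: +1 fires, +1 burnt (F count now 1)
Step 7: +1 fires, +1 burnt (F count now 1)
Step 8: +0 fires, +1 burnt (F count now 0)
Fire out after step 8
Initially T: 21, now '.': 27
Total burnt (originally-T cells now '.'): 18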